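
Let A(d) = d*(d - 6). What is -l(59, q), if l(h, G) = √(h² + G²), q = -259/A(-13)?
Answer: -√212439410/247 ≈ -59.009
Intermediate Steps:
A(d) = d*(-6 + d)
q = -259/247 (q = -259*(-1/(13*(-6 - 13))) = -259/((-13*(-19))) = -259/247 ≈ -1.0486)
l(h, G) = √(G² + h²)
-l(59, q) = -√((-259/247)² + 59²) = -√(67081/61009 + 3481) = -√(212439410/61009) = -√212439410/247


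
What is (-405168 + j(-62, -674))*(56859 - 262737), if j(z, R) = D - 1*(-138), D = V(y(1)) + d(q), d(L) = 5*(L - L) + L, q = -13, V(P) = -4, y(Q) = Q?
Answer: 83390266266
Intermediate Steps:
d(L) = L (d(L) = 5*0 + L = 0 + L = L)
D = -17 (D = -4 - 13 = -17)
j(z, R) = 121 (j(z, R) = -17 - 1*(-138) = -17 + 138 = 121)
(-405168 + j(-62, -674))*(56859 - 262737) = (-405168 + 121)*(56859 - 262737) = -405047*(-205878) = 83390266266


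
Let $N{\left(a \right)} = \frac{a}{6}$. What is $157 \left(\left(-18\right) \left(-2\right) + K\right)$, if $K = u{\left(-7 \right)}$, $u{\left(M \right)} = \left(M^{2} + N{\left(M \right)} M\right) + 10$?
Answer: $\frac{97183}{6} \approx 16197.0$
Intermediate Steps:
$N{\left(a \right)} = \frac{a}{6}$ ($N{\left(a \right)} = a \frac{1}{6} = \frac{a}{6}$)
$u{\left(M \right)} = 10 + \frac{7 M^{2}}{6}$ ($u{\left(M \right)} = \left(M^{2} + \frac{M}{6} M\right) + 10 = \left(M^{2} + \frac{M^{2}}{6}\right) + 10 = \frac{7 M^{2}}{6} + 10 = 10 + \frac{7 M^{2}}{6}$)
$K = \frac{403}{6}$ ($K = 10 + \frac{7 \left(-7\right)^{2}}{6} = 10 + \frac{7}{6} \cdot 49 = 10 + \frac{343}{6} = \frac{403}{6} \approx 67.167$)
$157 \left(\left(-18\right) \left(-2\right) + K\right) = 157 \left(\left(-18\right) \left(-2\right) + \frac{403}{6}\right) = 157 \left(36 + \frac{403}{6}\right) = 157 \cdot \frac{619}{6} = \frac{97183}{6}$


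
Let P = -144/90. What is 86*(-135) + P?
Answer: -58058/5 ≈ -11612.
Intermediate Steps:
P = -8/5 (P = -144*1/90 = -8/5 ≈ -1.6000)
86*(-135) + P = 86*(-135) - 8/5 = -11610 - 8/5 = -58058/5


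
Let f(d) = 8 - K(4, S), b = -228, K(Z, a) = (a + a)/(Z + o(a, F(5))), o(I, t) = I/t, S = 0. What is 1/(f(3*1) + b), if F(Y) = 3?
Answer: -1/220 ≈ -0.0045455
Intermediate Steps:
K(Z, a) = 2*a/(Z + a/3) (K(Z, a) = (a + a)/(Z + a/3) = (2*a)/(Z + a*(1/3)) = (2*a)/(Z + a/3) = 2*a/(Z + a/3))
f(d) = 8 (f(d) = 8 - 6*0/(0 + 3*4) = 8 - 6*0/(0 + 12) = 8 - 6*0/12 = 8 - 1*0 = 8 + 0 = 8)
1/(f(3*1) + b) = 1/(8 - 228) = 1/(-220) = -1/220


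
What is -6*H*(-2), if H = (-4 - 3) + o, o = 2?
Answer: -60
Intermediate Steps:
H = -5 (H = (-4 - 3) + 2 = -7 + 2 = -5)
-6*H*(-2) = -6*(-5)*(-2) = 30*(-2) = -60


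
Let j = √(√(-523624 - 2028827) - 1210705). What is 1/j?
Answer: (-1210705 + I*√2552451)^(-½) ≈ 6.0e-7 - 0.00090883*I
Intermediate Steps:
j = √(-1210705 + I*√2552451) (j = √(√(-2552451) - 1210705) = √(I*√2552451 - 1210705) = √(-1210705 + I*√2552451) ≈ 0.726 + 1100.3*I)
1/j = 1/(√(-1210705 + I*√2552451)) = (-1210705 + I*√2552451)^(-½)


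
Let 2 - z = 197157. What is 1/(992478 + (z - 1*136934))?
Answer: 1/658389 ≈ 1.5189e-6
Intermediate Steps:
z = -197155 (z = 2 - 1*197157 = 2 - 197157 = -197155)
1/(992478 + (z - 1*136934)) = 1/(992478 + (-197155 - 1*136934)) = 1/(992478 + (-197155 - 136934)) = 1/(992478 - 334089) = 1/658389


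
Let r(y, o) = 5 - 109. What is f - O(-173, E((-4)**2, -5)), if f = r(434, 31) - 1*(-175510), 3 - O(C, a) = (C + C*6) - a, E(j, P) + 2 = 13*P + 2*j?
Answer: 174227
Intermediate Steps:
r(y, o) = -104
E(j, P) = -2 + 2*j + 13*P (E(j, P) = -2 + (13*P + 2*j) = -2 + (2*j + 13*P) = -2 + 2*j + 13*P)
O(C, a) = 3 + a - 7*C (O(C, a) = 3 - ((C + C*6) - a) = 3 - ((C + 6*C) - a) = 3 - (7*C - a) = 3 - (-a + 7*C) = 3 + (a - 7*C) = 3 + a - 7*C)
f = 175406 (f = -104 - 1*(-175510) = -104 + 175510 = 175406)
f - O(-173, E((-4)**2, -5)) = 175406 - (3 + (-2 + 2*(-4)**2 + 13*(-5)) - 7*(-173)) = 175406 - (3 + (-2 + 2*16 - 65) + 1211) = 175406 - (3 + (-2 + 32 - 65) + 1211) = 175406 - (3 - 35 + 1211) = 175406 - 1*1179 = 175406 - 1179 = 174227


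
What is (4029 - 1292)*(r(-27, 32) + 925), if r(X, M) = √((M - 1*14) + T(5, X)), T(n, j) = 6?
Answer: 2531725 + 5474*√6 ≈ 2.5451e+6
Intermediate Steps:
r(X, M) = √(-8 + M) (r(X, M) = √((M - 1*14) + 6) = √((M - 14) + 6) = √((-14 + M) + 6) = √(-8 + M))
(4029 - 1292)*(r(-27, 32) + 925) = (4029 - 1292)*(√(-8 + 32) + 925) = 2737*(√24 + 925) = 2737*(2*√6 + 925) = 2737*(925 + 2*√6) = 2531725 + 5474*√6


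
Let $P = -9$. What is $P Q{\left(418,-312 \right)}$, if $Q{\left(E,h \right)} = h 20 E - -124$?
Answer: $23473764$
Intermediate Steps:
$Q{\left(E,h \right)} = 124 + 20 E h$ ($Q{\left(E,h \right)} = 20 E h + 124 = 124 + 20 E h$)
$P Q{\left(418,-312 \right)} = - 9 \left(124 + 20 \cdot 418 \left(-312\right)\right) = - 9 \left(124 - 2608320\right) = \left(-9\right) \left(-2608196\right) = 23473764$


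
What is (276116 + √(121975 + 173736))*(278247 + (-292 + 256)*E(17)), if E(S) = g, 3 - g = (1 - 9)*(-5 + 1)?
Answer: 77116713756 + 6423693*√559 ≈ 7.7269e+10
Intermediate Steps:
g = -29 (g = 3 - (1 - 9)*(-5 + 1) = 3 - (-8)*(-4) = 3 - 1*32 = 3 - 32 = -29)
E(S) = -29
(276116 + √(121975 + 173736))*(278247 + (-292 + 256)*E(17)) = (276116 + √(121975 + 173736))*(278247 + (-292 + 256)*(-29)) = (276116 + √295711)*(278247 - 36*(-29)) = (276116 + 23*√559)*(278247 + 1044) = (276116 + 23*√559)*279291 = 77116713756 + 6423693*√559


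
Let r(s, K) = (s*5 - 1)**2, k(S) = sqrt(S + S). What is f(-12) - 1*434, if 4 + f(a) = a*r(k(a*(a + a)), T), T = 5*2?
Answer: -170370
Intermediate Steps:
k(S) = sqrt(2)*sqrt(S) (k(S) = sqrt(2*S) = sqrt(2)*sqrt(S))
T = 10
r(s, K) = (-1 + 5*s)**2 (r(s, K) = (5*s - 1)**2 = (-1 + 5*s)**2)
f(a) = -4 + a*(-1 + 10*sqrt(a**2))**2 (f(a) = -4 + a*(-1 + 5*(sqrt(2)*sqrt(a*(a + a))))**2 = -4 + a*(-1 + 5*(sqrt(2)*sqrt(a*(2*a))))**2 = -4 + a*(-1 + 5*(sqrt(2)*sqrt(2*a**2)))**2 = -4 + a*(-1 + 5*(sqrt(2)*(sqrt(2)*sqrt(a**2))))**2 = -4 + a*(-1 + 5*(2*sqrt(a**2)))**2 = -4 + a*(-1 + 10*sqrt(a**2))**2)
f(-12) - 1*434 = (-4 - 12*(-1 + 10*sqrt((-12)**2))**2) - 1*434 = (-4 - 12*(-1 + 10*sqrt(144))**2) - 434 = (-4 - 12*(-1 + 10*12)**2) - 434 = (-4 - 12*(-1 + 120)**2) - 434 = (-4 - 12*119**2) - 434 = (-4 - 12*14161) - 434 = (-4 - 169932) - 434 = -169936 - 434 = -170370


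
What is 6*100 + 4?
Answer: 604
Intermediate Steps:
6*100 + 4 = 600 + 4 = 604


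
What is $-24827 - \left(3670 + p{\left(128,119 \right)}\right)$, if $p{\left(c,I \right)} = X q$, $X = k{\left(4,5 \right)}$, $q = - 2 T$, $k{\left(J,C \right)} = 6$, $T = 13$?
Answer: $-28341$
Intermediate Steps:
$q = -26$ ($q = \left(-2\right) 13 = -26$)
$X = 6$
$p{\left(c,I \right)} = -156$ ($p{\left(c,I \right)} = 6 \left(-26\right) = -156$)
$-24827 - \left(3670 + p{\left(128,119 \right)}\right) = -24827 - 3514 = -28341$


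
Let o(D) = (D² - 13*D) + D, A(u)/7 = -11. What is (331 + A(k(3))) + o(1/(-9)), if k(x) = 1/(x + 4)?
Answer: 20683/81 ≈ 255.35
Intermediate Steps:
k(x) = 1/(4 + x)
A(u) = -77 (A(u) = 7*(-11) = -77)
o(D) = D² - 12*D
(331 + A(k(3))) + o(1/(-9)) = (331 - 77) + (-12 + 1/(-9))/(-9) = 254 - (-12 - ⅑)/9 = 254 - ⅑*(-109/9) = 254 + 109/81 = 20683/81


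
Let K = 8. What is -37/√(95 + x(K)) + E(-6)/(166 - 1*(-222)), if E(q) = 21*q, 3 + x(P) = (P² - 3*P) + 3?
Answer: -63/194 - 37*√15/45 ≈ -3.5092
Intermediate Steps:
x(P) = P² - 3*P (x(P) = -3 + ((P² - 3*P) + 3) = -3 + (3 + P² - 3*P) = P² - 3*P)
-37/√(95 + x(K)) + E(-6)/(166 - 1*(-222)) = -37/√(95 + 8*(-3 + 8)) + (21*(-6))/(166 - 1*(-222)) = -37/√(95 + 8*5) - 126/(166 + 222) = -37/√(95 + 40) - 126/388 = -37*√15/45 - 126*1/388 = -37*√15/45 - 63/194 = -63/194 - 37*√15/45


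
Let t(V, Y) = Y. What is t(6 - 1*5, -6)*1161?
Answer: -6966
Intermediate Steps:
t(6 - 1*5, -6)*1161 = -6*1161 = -6966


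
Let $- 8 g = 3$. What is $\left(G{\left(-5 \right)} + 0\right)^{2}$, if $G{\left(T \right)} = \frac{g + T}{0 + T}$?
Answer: $\frac{1849}{1600} \approx 1.1556$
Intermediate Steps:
$g = - \frac{3}{8}$ ($g = \left(- \frac{1}{8}\right) 3 = - \frac{3}{8} \approx -0.375$)
$G{\left(T \right)} = \frac{- \frac{3}{8} + T}{T}$ ($G{\left(T \right)} = \frac{- \frac{3}{8} + T}{0 + T} = \frac{- \frac{3}{8} + T}{T}$)
$\left(G{\left(-5 \right)} + 0\right)^{2} = \left(\frac{- \frac{3}{8} - 5}{-5} + 0\right)^{2} = \left(\left(- \frac{1}{5}\right) \left(- \frac{43}{8}\right) + 0\right)^{2} = \left(\frac{43}{40} + 0\right)^{2} = \left(\frac{43}{40}\right)^{2} = \frac{1849}{1600}$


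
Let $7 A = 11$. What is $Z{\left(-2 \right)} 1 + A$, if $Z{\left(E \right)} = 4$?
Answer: $\frac{39}{7} \approx 5.5714$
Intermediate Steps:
$A = \frac{11}{7}$ ($A = \frac{1}{7} \cdot 11 = \frac{11}{7} \approx 1.5714$)
$Z{\left(-2 \right)} 1 + A = 4 \cdot 1 + \frac{11}{7} = 4 + \frac{11}{7} = \frac{39}{7}$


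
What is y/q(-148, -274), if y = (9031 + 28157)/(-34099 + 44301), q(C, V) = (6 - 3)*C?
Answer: -3099/377474 ≈ -0.0082098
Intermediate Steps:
q(C, V) = 3*C
y = 18594/5101 (y = 37188/10202 = 37188*(1/10202) = 18594/5101 ≈ 3.6452)
y/q(-148, -274) = 18594/(5101*((3*(-148)))) = (18594/5101)/(-444) = (18594/5101)*(-1/444) = -3099/377474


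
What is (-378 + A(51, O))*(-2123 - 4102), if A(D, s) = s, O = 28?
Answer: 2178750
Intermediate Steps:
(-378 + A(51, O))*(-2123 - 4102) = (-378 + 28)*(-2123 - 4102) = -350*(-6225) = 2178750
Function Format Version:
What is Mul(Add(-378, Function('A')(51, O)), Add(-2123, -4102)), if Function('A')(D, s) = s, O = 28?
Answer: 2178750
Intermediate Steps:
Mul(Add(-378, Function('A')(51, O)), Add(-2123, -4102)) = Mul(Add(-378, 28), Add(-2123, -4102)) = Mul(-350, -6225) = 2178750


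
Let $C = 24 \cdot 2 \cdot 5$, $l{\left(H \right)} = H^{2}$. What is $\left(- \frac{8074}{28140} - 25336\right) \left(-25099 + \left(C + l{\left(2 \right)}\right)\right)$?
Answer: $\frac{590689939949}{938} \approx 6.2973 \cdot 10^{8}$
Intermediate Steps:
$C = 240$ ($C = 48 \cdot 5 = 240$)
$\left(- \frac{8074}{28140} - 25336\right) \left(-25099 + \left(C + l{\left(2 \right)}\right)\right) = \left(- \frac{8074}{28140} - 25336\right) \left(-25099 + \left(240 + 2^{2}\right)\right) = \left(\left(-8074\right) \frac{1}{28140} - 25336\right) \left(-25099 + \left(240 + 4\right)\right) = \left(- \frac{4037}{14070} - 25336\right) \left(-25099 + 244\right) = \left(- \frac{356481557}{14070}\right) \left(-24855\right) = \frac{590689939949}{938}$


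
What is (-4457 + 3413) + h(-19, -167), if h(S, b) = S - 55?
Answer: -1118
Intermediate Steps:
h(S, b) = -55 + S
(-4457 + 3413) + h(-19, -167) = (-4457 + 3413) + (-55 - 19) = -1044 - 74 = -1118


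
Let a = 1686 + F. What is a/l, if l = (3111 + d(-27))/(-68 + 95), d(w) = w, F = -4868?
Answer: -14319/514 ≈ -27.858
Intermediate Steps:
l = 1028/9 (l = (3111 - 27)/(-68 + 95) = 3084/27 = 3084*(1/27) = 1028/9 ≈ 114.22)
a = -3182 (a = 1686 - 4868 = -3182)
a/l = -3182/1028/9 = -3182*9/1028 = -14319/514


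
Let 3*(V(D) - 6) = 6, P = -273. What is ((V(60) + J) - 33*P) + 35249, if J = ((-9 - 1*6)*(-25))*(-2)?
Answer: 43516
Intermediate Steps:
V(D) = 8 (V(D) = 6 + (⅓)*6 = 6 + 2 = 8)
J = -750 (J = ((-9 - 6)*(-25))*(-2) = -15*(-25)*(-2) = 375*(-2) = -750)
((V(60) + J) - 33*P) + 35249 = ((8 - 750) - 33*(-273)) + 35249 = (-742 + 9009) + 35249 = 8267 + 35249 = 43516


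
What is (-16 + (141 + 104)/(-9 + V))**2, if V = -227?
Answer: 16168441/55696 ≈ 290.30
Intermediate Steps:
(-16 + (141 + 104)/(-9 + V))**2 = (-16 + (141 + 104)/(-9 - 227))**2 = (-16 + 245/(-236))**2 = (-16 + 245*(-1/236))**2 = (-16 - 245/236)**2 = (-4021/236)**2 = 16168441/55696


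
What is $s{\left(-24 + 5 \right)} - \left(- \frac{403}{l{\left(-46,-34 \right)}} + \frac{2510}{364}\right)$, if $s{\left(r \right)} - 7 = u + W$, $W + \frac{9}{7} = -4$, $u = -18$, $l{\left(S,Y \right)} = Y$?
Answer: $- \frac{54198}{1547} \approx -35.034$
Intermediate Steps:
$W = - \frac{37}{7}$ ($W = - \frac{9}{7} - 4 = - \frac{37}{7} \approx -5.2857$)
$s{\left(r \right)} = - \frac{114}{7}$ ($s{\left(r \right)} = 7 - \frac{163}{7} = - \frac{114}{7}$)
$s{\left(-24 + 5 \right)} - \left(- \frac{403}{l{\left(-46,-34 \right)}} + \frac{2510}{364}\right) = - \frac{114}{7} - \left(- \frac{403}{-34} + \frac{2510}{364}\right) = - \frac{114}{7} - \left(\left(-403\right) \left(- \frac{1}{34}\right) + 2510 \cdot \frac{1}{364}\right) = - \frac{114}{7} - \left(\frac{403}{34} + \frac{1255}{182}\right) = - \frac{114}{7} - \frac{29004}{1547} = - \frac{54198}{1547}$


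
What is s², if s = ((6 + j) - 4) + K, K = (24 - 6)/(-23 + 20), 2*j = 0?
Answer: 16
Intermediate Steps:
j = 0 (j = (½)*0 = 0)
K = -6 (K = 18/(-3) = 18*(-⅓) = -6)
s = -4 (s = ((6 + 0) - 4) - 6 = (6 - 4) - 6 = 2 - 6 = -4)
s² = (-4)² = 16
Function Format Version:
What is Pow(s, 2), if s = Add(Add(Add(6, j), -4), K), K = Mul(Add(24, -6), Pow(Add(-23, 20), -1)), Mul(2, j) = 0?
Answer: 16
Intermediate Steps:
j = 0 (j = Mul(Rational(1, 2), 0) = 0)
K = -6 (K = Mul(18, Pow(-3, -1)) = Mul(18, Rational(-1, 3)) = -6)
s = -4 (s = Add(Add(Add(6, 0), -4), -6) = Add(Add(6, -4), -6) = Add(2, -6) = -4)
Pow(s, 2) = Pow(-4, 2) = 16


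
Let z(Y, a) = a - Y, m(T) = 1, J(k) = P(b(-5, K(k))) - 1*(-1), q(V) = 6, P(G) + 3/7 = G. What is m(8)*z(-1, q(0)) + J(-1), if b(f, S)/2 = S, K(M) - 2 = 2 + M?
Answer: 95/7 ≈ 13.571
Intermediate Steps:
K(M) = 4 + M (K(M) = 2 + (2 + M) = 4 + M)
b(f, S) = 2*S
P(G) = -3/7 + G
J(k) = 60/7 + 2*k (J(k) = (-3/7 + 2*(4 + k)) - 1*(-1) = (-3/7 + (8 + 2*k)) + 1 = (53/7 + 2*k) + 1 = 60/7 + 2*k)
m(8)*z(-1, q(0)) + J(-1) = 1*(6 - 1*(-1)) + (60/7 + 2*(-1)) = 1*(6 + 1) + (60/7 - 2) = 1*7 + 46/7 = 7 + 46/7 = 95/7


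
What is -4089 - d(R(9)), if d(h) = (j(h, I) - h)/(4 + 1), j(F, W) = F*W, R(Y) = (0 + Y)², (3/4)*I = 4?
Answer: -20796/5 ≈ -4159.2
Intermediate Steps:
I = 16/3 (I = (4/3)*4 = 16/3 ≈ 5.3333)
R(Y) = Y²
d(h) = 13*h/15 (d(h) = (h*(16/3) - h)/(4 + 1) = (16*h/3 - h)/5 = (13*h/3)*(⅕) = 13*h/15)
-4089 - d(R(9)) = -4089 - 13*9²/15 = -4089 - 13*81/15 = -4089 - 1*351/5 = -4089 - 351/5 = -20796/5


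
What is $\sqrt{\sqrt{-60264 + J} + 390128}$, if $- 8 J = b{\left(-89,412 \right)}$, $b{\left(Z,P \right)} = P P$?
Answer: $\sqrt{390128 + i \sqrt{81482}} \approx 624.6 + 0.229 i$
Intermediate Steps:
$b{\left(Z,P \right)} = P^{2}$
$J = -21218$ ($J = - \frac{412^{2}}{8} = \left(- \frac{1}{8}\right) 169744 = -21218$)
$\sqrt{\sqrt{-60264 + J} + 390128} = \sqrt{\sqrt{-60264 - 21218} + 390128} = \sqrt{\sqrt{-81482} + 390128} = \sqrt{i \sqrt{81482} + 390128} = \sqrt{390128 + i \sqrt{81482}}$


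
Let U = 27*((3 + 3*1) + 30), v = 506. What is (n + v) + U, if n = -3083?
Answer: -1605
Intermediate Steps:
U = 972 (U = 27*((3 + 3) + 30) = 27*(6 + 30) = 27*36 = 972)
(n + v) + U = (-3083 + 506) + 972 = -2577 + 972 = -1605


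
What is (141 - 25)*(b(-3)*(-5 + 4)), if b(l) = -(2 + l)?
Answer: -116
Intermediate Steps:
b(l) = -2 - l
(141 - 25)*(b(-3)*(-5 + 4)) = (141 - 25)*((-2 - 1*(-3))*(-5 + 4)) = 116*((-2 + 3)*(-1)) = 116*(1*(-1)) = 116*(-1) = -116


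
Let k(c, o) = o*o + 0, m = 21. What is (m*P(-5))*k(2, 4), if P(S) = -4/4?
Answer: -336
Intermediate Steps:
k(c, o) = o² (k(c, o) = o² + 0 = o²)
P(S) = -1 (P(S) = -4*¼ = -1)
(m*P(-5))*k(2, 4) = (21*(-1))*4² = -21*16 = -336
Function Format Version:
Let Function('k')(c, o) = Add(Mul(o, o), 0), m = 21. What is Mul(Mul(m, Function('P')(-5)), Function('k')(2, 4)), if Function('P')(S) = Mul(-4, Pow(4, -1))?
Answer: -336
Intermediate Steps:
Function('k')(c, o) = Pow(o, 2) (Function('k')(c, o) = Add(Pow(o, 2), 0) = Pow(o, 2))
Function('P')(S) = -1 (Function('P')(S) = Mul(-4, Rational(1, 4)) = -1)
Mul(Mul(m, Function('P')(-5)), Function('k')(2, 4)) = Mul(Mul(21, -1), Pow(4, 2)) = Mul(-21, 16) = -336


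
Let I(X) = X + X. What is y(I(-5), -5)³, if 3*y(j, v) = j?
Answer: -1000/27 ≈ -37.037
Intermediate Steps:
I(X) = 2*X
y(j, v) = j/3
y(I(-5), -5)³ = ((2*(-5))/3)³ = ((⅓)*(-10))³ = (-10/3)³ = -1000/27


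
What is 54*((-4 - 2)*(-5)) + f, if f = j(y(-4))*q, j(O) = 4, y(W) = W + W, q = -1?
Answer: 1616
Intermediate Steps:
y(W) = 2*W
f = -4 (f = 4*(-1) = -4)
54*((-4 - 2)*(-5)) + f = 54*((-4 - 2)*(-5)) - 4 = 54*(-6*(-5)) - 4 = 54*30 - 4 = 1620 - 4 = 1616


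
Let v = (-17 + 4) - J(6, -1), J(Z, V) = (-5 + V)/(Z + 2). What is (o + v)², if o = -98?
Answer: 194481/16 ≈ 12155.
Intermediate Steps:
J(Z, V) = (-5 + V)/(2 + Z)
v = -49/4 (v = (-17 + 4) - (-5 - 1)/(2 + 6) = -13 - (-6)/8 = -13 - 1*(-¾) = -13 + ¾ = -49/4 ≈ -12.250)
(o + v)² = (-98 - 49/4)² = (-441/4)² = 194481/16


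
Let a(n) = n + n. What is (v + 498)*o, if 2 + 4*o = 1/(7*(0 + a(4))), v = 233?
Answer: -81141/224 ≈ -362.24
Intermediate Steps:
a(n) = 2*n
o = -111/224 (o = -1/2 + 1/(4*((7*(0 + 2*4)))) = -1/2 + 1/(4*((7*(0 + 8)))) = -1/2 + 1/(4*((7*8))) = -1/2 + (1/4)/56 = -1/2 + (1/4)*(1/56) = -1/2 + 1/224 = -111/224 ≈ -0.49554)
(v + 498)*o = (233 + 498)*(-111/224) = 731*(-111/224) = -81141/224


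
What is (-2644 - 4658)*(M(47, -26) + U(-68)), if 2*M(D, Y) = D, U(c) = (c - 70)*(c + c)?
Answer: -137215533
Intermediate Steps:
U(c) = 2*c*(-70 + c) (U(c) = (-70 + c)*(2*c) = 2*c*(-70 + c))
M(D, Y) = D/2
(-2644 - 4658)*(M(47, -26) + U(-68)) = (-2644 - 4658)*((1/2)*47 + 2*(-68)*(-70 - 68)) = -7302*(47/2 + 2*(-68)*(-138)) = -7302*(47/2 + 18768) = -7302*37583/2 = -137215533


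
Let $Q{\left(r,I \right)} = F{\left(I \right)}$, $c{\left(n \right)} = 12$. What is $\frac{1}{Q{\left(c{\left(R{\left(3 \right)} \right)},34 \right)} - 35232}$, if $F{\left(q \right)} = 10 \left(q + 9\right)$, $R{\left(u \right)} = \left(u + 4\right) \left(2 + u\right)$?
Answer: $- \frac{1}{34802} \approx -2.8734 \cdot 10^{-5}$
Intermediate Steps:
$R{\left(u \right)} = \left(2 + u\right) \left(4 + u\right)$ ($R{\left(u \right)} = \left(4 + u\right) \left(2 + u\right) = \left(2 + u\right) \left(4 + u\right)$)
$F{\left(q \right)} = 90 + 10 q$ ($F{\left(q \right)} = 10 \left(9 + q\right) = 90 + 10 q$)
$Q{\left(r,I \right)} = 90 + 10 I$
$\frac{1}{Q{\left(c{\left(R{\left(3 \right)} \right)},34 \right)} - 35232} = \frac{1}{\left(90 + 10 \cdot 34\right) - 35232} = \frac{1}{\left(90 + 340\right) - 35232} = \frac{1}{430 - 35232} = \frac{1}{-34802} = - \frac{1}{34802}$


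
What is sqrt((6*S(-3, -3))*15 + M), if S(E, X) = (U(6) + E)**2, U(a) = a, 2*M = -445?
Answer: 5*sqrt(94)/2 ≈ 24.238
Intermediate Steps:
M = -445/2 (M = (1/2)*(-445) = -445/2 ≈ -222.50)
S(E, X) = (6 + E)**2
sqrt((6*S(-3, -3))*15 + M) = sqrt((6*(6 - 3)**2)*15 - 445/2) = sqrt((6*3**2)*15 - 445/2) = sqrt((6*9)*15 - 445/2) = sqrt(54*15 - 445/2) = sqrt(810 - 445/2) = sqrt(1175/2) = 5*sqrt(94)/2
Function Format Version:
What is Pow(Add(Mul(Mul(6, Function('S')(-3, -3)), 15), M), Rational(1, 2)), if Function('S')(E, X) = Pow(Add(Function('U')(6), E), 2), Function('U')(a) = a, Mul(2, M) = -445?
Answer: Mul(Rational(5, 2), Pow(94, Rational(1, 2))) ≈ 24.238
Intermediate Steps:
M = Rational(-445, 2) (M = Mul(Rational(1, 2), -445) = Rational(-445, 2) ≈ -222.50)
Function('S')(E, X) = Pow(Add(6, E), 2)
Pow(Add(Mul(Mul(6, Function('S')(-3, -3)), 15), M), Rational(1, 2)) = Pow(Add(Mul(Mul(6, Pow(Add(6, -3), 2)), 15), Rational(-445, 2)), Rational(1, 2)) = Pow(Add(Mul(Mul(6, Pow(3, 2)), 15), Rational(-445, 2)), Rational(1, 2)) = Pow(Add(Mul(Mul(6, 9), 15), Rational(-445, 2)), Rational(1, 2)) = Pow(Add(Mul(54, 15), Rational(-445, 2)), Rational(1, 2)) = Pow(Add(810, Rational(-445, 2)), Rational(1, 2)) = Pow(Rational(1175, 2), Rational(1, 2)) = Mul(Rational(5, 2), Pow(94, Rational(1, 2)))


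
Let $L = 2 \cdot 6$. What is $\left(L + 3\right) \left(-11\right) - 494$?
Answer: $-659$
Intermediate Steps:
$L = 12$
$\left(L + 3\right) \left(-11\right) - 494 = \left(12 + 3\right) \left(-11\right) - 494 = 15 \left(-11\right) - 494 = -165 - 494 = -659$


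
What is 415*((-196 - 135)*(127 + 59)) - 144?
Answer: -25550034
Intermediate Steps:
415*((-196 - 135)*(127 + 59)) - 144 = 415*(-331*186) - 144 = 415*(-61566) - 144 = -25549890 - 144 = -25550034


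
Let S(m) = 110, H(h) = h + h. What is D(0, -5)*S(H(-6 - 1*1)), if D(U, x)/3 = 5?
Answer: 1650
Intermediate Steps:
D(U, x) = 15 (D(U, x) = 3*5 = 15)
H(h) = 2*h
D(0, -5)*S(H(-6 - 1*1)) = 15*110 = 1650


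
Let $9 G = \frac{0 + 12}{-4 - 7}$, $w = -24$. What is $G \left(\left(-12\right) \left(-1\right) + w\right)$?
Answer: $\frac{16}{11} \approx 1.4545$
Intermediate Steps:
$G = - \frac{4}{33}$ ($G = \frac{\left(0 + 12\right) \frac{1}{-4 - 7}}{9} = \frac{12 \frac{1}{-11}}{9} = \frac{12 \left(- \frac{1}{11}\right)}{9} = \frac{1}{9} \left(- \frac{12}{11}\right) = - \frac{4}{33} \approx -0.12121$)
$G \left(\left(-12\right) \left(-1\right) + w\right) = - \frac{4 \left(\left(-12\right) \left(-1\right) - 24\right)}{33} = - \frac{4 \left(12 - 24\right)}{33} = \left(- \frac{4}{33}\right) \left(-12\right) = \frac{16}{11}$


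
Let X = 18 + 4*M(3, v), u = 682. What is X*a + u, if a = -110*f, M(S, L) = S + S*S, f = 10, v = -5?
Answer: -71918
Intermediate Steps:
M(S, L) = S + S²
a = -1100 (a = -110*10 = -1100)
X = 66 (X = 18 + 4*(3*(1 + 3)) = 18 + 4*(3*4) = 18 + 4*12 = 18 + 48 = 66)
X*a + u = 66*(-1100) + 682 = -72600 + 682 = -71918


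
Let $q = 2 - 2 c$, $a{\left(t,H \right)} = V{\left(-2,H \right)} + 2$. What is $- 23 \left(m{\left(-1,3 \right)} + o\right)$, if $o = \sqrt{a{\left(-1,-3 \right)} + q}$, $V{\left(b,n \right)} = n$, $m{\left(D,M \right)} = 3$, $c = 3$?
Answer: $-69 - 23 i \sqrt{5} \approx -69.0 - 51.43 i$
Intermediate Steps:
$a{\left(t,H \right)} = 2 + H$ ($a{\left(t,H \right)} = H + 2 = 2 + H$)
$q = -4$ ($q = 2 - 6 = -4$)
$o = i \sqrt{5}$ ($o = \sqrt{\left(2 - 3\right) - 4} = \sqrt{-1 - 4} = \sqrt{-5} = i \sqrt{5} \approx 2.2361 i$)
$- 23 \left(m{\left(-1,3 \right)} + o\right) = - 23 \left(3 + i \sqrt{5}\right) = -69 - 23 i \sqrt{5}$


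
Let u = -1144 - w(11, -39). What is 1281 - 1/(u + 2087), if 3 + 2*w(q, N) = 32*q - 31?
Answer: 1004303/784 ≈ 1281.0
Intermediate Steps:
w(q, N) = -17 + 16*q (w(q, N) = -3/2 + (32*q - 31)/2 = -3/2 + (-31 + 32*q)/2 = -3/2 + (-31/2 + 16*q) = -17 + 16*q)
u = -1303 (u = -1144 - (-17 + 16*11) = -1144 - (-17 + 176) = -1144 - 1*159 = -1144 - 159 = -1303)
1281 - 1/(u + 2087) = 1281 - 1/(-1303 + 2087) = 1281 - 1/784 = 1004303/784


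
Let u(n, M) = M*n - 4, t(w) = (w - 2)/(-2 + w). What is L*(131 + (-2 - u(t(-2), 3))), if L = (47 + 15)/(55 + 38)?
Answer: 260/3 ≈ 86.667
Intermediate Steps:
t(w) = 1 (t(w) = (-2 + w)/(-2 + w) = 1)
L = ⅔ (L = 62/93 = 62*(1/93) = ⅔ ≈ 0.66667)
u(n, M) = -4 + M*n
L*(131 + (-2 - u(t(-2), 3))) = 2*(131 + (-2 - (-4 + 3*1)))/3 = 2*(131 + (-2 - (-4 + 3)))/3 = 2*(131 + (-2 - 1*(-1)))/3 = 2*(131 + (-2 + 1))/3 = 2*(131 - 1)/3 = (⅔)*130 = 260/3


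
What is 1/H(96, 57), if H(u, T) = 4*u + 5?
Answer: 1/389 ≈ 0.0025707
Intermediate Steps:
H(u, T) = 5 + 4*u
1/H(96, 57) = 1/(5 + 4*96) = 1/(5 + 384) = 1/389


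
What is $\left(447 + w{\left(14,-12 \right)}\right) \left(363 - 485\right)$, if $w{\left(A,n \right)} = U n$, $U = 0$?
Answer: $-54534$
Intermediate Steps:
$w{\left(A,n \right)} = 0$ ($w{\left(A,n \right)} = 0 n = 0$)
$\left(447 + w{\left(14,-12 \right)}\right) \left(363 - 485\right) = \left(447 + 0\right) \left(363 - 485\right) = 447 \left(-122\right) = -54534$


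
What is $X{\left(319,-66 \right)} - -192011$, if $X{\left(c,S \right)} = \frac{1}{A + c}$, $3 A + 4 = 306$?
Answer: $\frac{241741852}{1259} \approx 1.9201 \cdot 10^{5}$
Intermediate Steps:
$A = \frac{302}{3}$ ($A = - \frac{4}{3} + \frac{1}{3} \cdot 306 = - \frac{4}{3} + 102 = \frac{302}{3} \approx 100.67$)
$X{\left(c,S \right)} = \frac{1}{\frac{302}{3} + c}$
$X{\left(319,-66 \right)} - -192011 = \frac{3}{302 + 3 \cdot 319} - -192011 = \frac{3}{302 + 957} + 192011 = \frac{3}{1259} + 192011 = \frac{241741852}{1259}$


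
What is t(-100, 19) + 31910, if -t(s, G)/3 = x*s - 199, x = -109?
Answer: -193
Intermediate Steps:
t(s, G) = 597 + 327*s (t(s, G) = -3*(-109*s - 199) = -3*(-199 - 109*s) = 597 + 327*s)
t(-100, 19) + 31910 = (597 + 327*(-100)) + 31910 = (597 - 32700) + 31910 = -32103 + 31910 = -193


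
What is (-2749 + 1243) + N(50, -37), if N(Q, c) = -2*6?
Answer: -1518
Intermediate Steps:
N(Q, c) = -12
(-2749 + 1243) + N(50, -37) = (-2749 + 1243) - 12 = -1506 - 12 = -1518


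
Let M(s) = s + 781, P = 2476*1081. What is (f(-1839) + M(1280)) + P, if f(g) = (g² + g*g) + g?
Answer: 9440620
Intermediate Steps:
P = 2676556
M(s) = 781 + s
f(g) = g + 2*g² (f(g) = (g² + g²) + g = 2*g² + g = g + 2*g²)
(f(-1839) + M(1280)) + P = (-1839*(1 + 2*(-1839)) + (781 + 1280)) + 2676556 = (-1839*(1 - 3678) + 2061) + 2676556 = (-1839*(-3677) + 2061) + 2676556 = (6762003 + 2061) + 2676556 = 6764064 + 2676556 = 9440620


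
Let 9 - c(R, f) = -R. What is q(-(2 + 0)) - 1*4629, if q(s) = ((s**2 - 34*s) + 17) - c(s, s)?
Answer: -4547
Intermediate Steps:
c(R, f) = 9 + R (c(R, f) = 9 - (-1)*R = 9 + R)
q(s) = 8 + s**2 - 35*s (q(s) = ((s**2 - 34*s) + 17) - (9 + s) = (17 + s**2 - 34*s) + (-9 - s) = 8 + s**2 - 35*s)
q(-(2 + 0)) - 1*4629 = (8 + (-(2 + 0))**2 - (-35)*(2 + 0)) - 1*4629 = (8 + (-1*2)**2 - (-35)*2) - 4629 = (8 + (-2)**2 - 35*(-2)) - 4629 = (8 + 4 + 70) - 4629 = 82 - 4629 = -4547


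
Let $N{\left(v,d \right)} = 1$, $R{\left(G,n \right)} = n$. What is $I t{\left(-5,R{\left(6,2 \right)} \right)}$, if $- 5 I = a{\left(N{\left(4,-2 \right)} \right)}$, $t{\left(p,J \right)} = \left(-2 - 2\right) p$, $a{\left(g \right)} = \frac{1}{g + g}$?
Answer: $-2$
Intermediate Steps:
$a{\left(g \right)} = \frac{1}{2 g}$
$t{\left(p,J \right)} = - 4 p$ ($t{\left(p,J \right)} = \left(-2 - 2\right) p = - 4 p$)
$I = - \frac{1}{10}$ ($I = - \frac{\frac{1}{2} \cdot 1^{-1}}{5} = - \frac{\frac{1}{2} \cdot 1}{5} = \left(- \frac{1}{5}\right) \frac{1}{2} = - \frac{1}{10} \approx -0.1$)
$I t{\left(-5,R{\left(6,2 \right)} \right)} = - \frac{\left(-4\right) \left(-5\right)}{10} = \left(- \frac{1}{10}\right) 20 = -2$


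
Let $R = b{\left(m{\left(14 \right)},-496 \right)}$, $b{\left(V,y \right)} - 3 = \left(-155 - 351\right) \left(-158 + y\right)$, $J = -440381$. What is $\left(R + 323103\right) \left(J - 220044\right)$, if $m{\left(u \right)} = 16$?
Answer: $-431937762750$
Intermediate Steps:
$b{\left(V,y \right)} = 79951 - 506 y$ ($b{\left(V,y \right)} = 3 + \left(-155 - 351\right) \left(-158 + y\right) = 3 - 506 \left(-158 + y\right) = 3 - \left(-79948 + 506 y\right) = 79951 - 506 y$)
$R = 330927$ ($R = 79951 - -250976 = 79951 + 250976 = 330927$)
$\left(R + 323103\right) \left(J - 220044\right) = \left(330927 + 323103\right) \left(-440381 - 220044\right) = 654030 \left(-660425\right) = -431937762750$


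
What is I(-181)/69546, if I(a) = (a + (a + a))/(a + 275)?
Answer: -181/2179108 ≈ -8.3062e-5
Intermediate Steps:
I(a) = 3*a/(275 + a) (I(a) = (a + 2*a)/(275 + a) = (3*a)/(275 + a) = 3*a/(275 + a))
I(-181)/69546 = (3*(-181)/(275 - 181))/69546 = (3*(-181)/94)*(1/69546) = (3*(-181)*(1/94))*(1/69546) = -543/94*1/69546 = -181/2179108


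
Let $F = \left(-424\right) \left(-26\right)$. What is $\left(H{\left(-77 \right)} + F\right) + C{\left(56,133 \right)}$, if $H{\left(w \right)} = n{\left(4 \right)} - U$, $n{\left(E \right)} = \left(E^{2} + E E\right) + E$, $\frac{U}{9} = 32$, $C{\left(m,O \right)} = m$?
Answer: $10828$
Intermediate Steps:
$U = 288$ ($U = 9 \cdot 32 = 288$)
$n{\left(E \right)} = E + 2 E^{2}$ ($n{\left(E \right)} = \left(E^{2} + E^{2}\right) + E = 2 E^{2} + E = E + 2 E^{2}$)
$H{\left(w \right)} = -252$ ($H{\left(w \right)} = 4 \left(1 + 2 \cdot 4\right) - 288 = 4 \left(1 + 8\right) - 288 = 4 \cdot 9 - 288 = 36 - 288 = -252$)
$F = 11024$
$\left(H{\left(-77 \right)} + F\right) + C{\left(56,133 \right)} = \left(-252 + 11024\right) + 56 = 10772 + 56 = 10828$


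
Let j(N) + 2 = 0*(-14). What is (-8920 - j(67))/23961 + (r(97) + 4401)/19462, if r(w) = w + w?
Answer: -1295129/9516918 ≈ -0.13609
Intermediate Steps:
r(w) = 2*w
j(N) = -2 (j(N) = -2 + 0*(-14) = -2 + 0 = -2)
(-8920 - j(67))/23961 + (r(97) + 4401)/19462 = (-8920 - 1*(-2))/23961 + (2*97 + 4401)/19462 = (-8920 + 2)*(1/23961) + (194 + 4401)*(1/19462) = -8918*1/23961 + 4595*(1/19462) = -182/489 + 4595/19462 = -1295129/9516918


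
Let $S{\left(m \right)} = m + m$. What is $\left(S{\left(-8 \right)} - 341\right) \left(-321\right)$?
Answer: $114597$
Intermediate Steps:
$S{\left(m \right)} = 2 m$
$\left(S{\left(-8 \right)} - 341\right) \left(-321\right) = \left(2 \left(-8\right) - 341\right) \left(-321\right) = \left(-16 - 341\right) \left(-321\right) = \left(-357\right) \left(-321\right) = 114597$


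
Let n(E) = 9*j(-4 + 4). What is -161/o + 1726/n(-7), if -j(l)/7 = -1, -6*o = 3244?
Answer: 2830001/102186 ≈ 27.695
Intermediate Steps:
o = -1622/3 (o = -1/6*3244 = -1622/3 ≈ -540.67)
j(l) = 7 (j(l) = -7*(-1) = 7)
n(E) = 63 (n(E) = 9*7 = 63)
-161/o + 1726/n(-7) = -161/(-1622/3) + 1726/63 = -161*(-3/1622) + 1726*(1/63) = 483/1622 + 1726/63 = 2830001/102186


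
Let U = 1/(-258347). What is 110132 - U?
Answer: 28452271805/258347 ≈ 1.1013e+5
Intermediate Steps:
U = -1/258347 ≈ -3.8708e-6
110132 - U = 110132 - 1*(-1/258347) = 110132 + 1/258347 = 28452271805/258347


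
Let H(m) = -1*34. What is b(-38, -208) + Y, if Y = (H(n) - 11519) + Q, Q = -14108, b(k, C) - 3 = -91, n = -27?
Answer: -25749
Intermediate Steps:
H(m) = -34
b(k, C) = -88 (b(k, C) = 3 - 91 = -88)
Y = -25661 (Y = (-34 - 11519) - 14108 = -11553 - 14108 = -25661)
b(-38, -208) + Y = -88 - 25661 = -25749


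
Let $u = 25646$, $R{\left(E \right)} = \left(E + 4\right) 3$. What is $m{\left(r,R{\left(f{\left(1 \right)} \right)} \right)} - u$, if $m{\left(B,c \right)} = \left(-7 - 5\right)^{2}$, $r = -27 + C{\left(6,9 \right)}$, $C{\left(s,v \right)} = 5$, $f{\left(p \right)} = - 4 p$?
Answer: $-25502$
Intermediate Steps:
$R{\left(E \right)} = 12 + 3 E$ ($R{\left(E \right)} = \left(4 + E\right) 3 = 12 + 3 E$)
$r = -22$ ($r = -27 + 5 = -22$)
$m{\left(B,c \right)} = 144$ ($m{\left(B,c \right)} = \left(-12\right)^{2} = 144$)
$m{\left(r,R{\left(f{\left(1 \right)} \right)} \right)} - u = 144 - 25646 = -25502$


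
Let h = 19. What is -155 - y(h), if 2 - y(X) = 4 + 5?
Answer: -148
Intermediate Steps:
y(X) = -7 (y(X) = 2 - (4 + 5) = 2 - 1*9 = 2 - 9 = -7)
-155 - y(h) = -155 - 1*(-7) = -155 + 7 = -148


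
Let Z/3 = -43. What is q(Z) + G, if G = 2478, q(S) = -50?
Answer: 2428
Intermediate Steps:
Z = -129 (Z = 3*(-43) = -129)
q(Z) + G = -50 + 2478 = 2428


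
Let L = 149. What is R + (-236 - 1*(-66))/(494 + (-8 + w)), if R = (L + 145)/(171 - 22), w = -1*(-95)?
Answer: 145484/86569 ≈ 1.6806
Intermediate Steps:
w = 95
R = 294/149 (R = (149 + 145)/(171 - 22) = 294/149 ≈ 1.9732)
R + (-236 - 1*(-66))/(494 + (-8 + w)) = 294/149 + (-236 - 1*(-66))/(494 + (-8 + 95)) = 294/149 + (-236 + 66)/(494 + 87) = 294/149 - 170/581 = 145484/86569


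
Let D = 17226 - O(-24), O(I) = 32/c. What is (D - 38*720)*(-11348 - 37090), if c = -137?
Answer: 67247734788/137 ≈ 4.9086e+8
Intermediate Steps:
O(I) = -32/137 (O(I) = 32/(-137) = 32*(-1/137) = -32/137)
D = 2359994/137 (D = 17226 - 1*(-32/137) = 17226 + 32/137 = 2359994/137 ≈ 17226.)
(D - 38*720)*(-11348 - 37090) = (2359994/137 - 38*720)*(-11348 - 37090) = (2359994/137 - 27360)*(-48438) = -1388326/137*(-48438) = 67247734788/137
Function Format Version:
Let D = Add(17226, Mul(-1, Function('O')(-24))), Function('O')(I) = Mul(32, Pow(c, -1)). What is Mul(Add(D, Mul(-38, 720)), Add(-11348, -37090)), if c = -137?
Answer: Rational(67247734788, 137) ≈ 4.9086e+8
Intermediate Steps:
Function('O')(I) = Rational(-32, 137) (Function('O')(I) = Mul(32, Pow(-137, -1)) = Mul(32, Rational(-1, 137)) = Rational(-32, 137))
D = Rational(2359994, 137) (D = Add(17226, Mul(-1, Rational(-32, 137))) = Add(17226, Rational(32, 137)) = Rational(2359994, 137) ≈ 17226.)
Mul(Add(D, Mul(-38, 720)), Add(-11348, -37090)) = Mul(Add(Rational(2359994, 137), Mul(-38, 720)), Add(-11348, -37090)) = Mul(Add(Rational(2359994, 137), -27360), -48438) = Mul(Rational(-1388326, 137), -48438) = Rational(67247734788, 137)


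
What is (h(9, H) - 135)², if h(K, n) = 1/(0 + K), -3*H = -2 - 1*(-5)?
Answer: 1473796/81 ≈ 18195.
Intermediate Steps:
H = -1 (H = -(-2 - 1*(-5))/3 = -(-2 + 5)/3 = -⅓*3 = -1)
h(K, n) = 1/K
(h(9, H) - 135)² = (1/9 - 135)² = (⅑ - 135)² = (-1214/9)² = 1473796/81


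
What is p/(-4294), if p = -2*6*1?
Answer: 6/2147 ≈ 0.0027946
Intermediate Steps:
p = -12 (p = -12*1 = -12)
p/(-4294) = -12/(-4294) = -12*(-1/4294) = 6/2147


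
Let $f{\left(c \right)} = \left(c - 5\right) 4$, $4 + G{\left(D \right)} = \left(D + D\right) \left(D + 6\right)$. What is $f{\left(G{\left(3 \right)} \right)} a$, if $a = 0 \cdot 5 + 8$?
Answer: $1440$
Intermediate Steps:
$G{\left(D \right)} = -4 + 2 D \left(6 + D\right)$ ($G{\left(D \right)} = -4 + \left(D + D\right) \left(D + 6\right) = -4 + 2 D \left(6 + D\right)$)
$f{\left(c \right)} = -20 + 4 c$ ($f{\left(c \right)} = \left(-5 + c\right) 4 = -20 + 4 c$)
$a = 8$ ($a = 0 + 8 = 8$)
$f{\left(G{\left(3 \right)} \right)} a = \left(-20 + 4 \left(-4 + 2 \cdot 3^{2} + 12 \cdot 3\right)\right) 8 = \left(-20 + 4 \left(-4 + 2 \cdot 9 + 36\right)\right) 8 = \left(-20 + 4 \left(-4 + 18 + 36\right)\right) 8 = \left(-20 + 4 \cdot 50\right) 8 = \left(-20 + 200\right) 8 = 180 \cdot 8 = 1440$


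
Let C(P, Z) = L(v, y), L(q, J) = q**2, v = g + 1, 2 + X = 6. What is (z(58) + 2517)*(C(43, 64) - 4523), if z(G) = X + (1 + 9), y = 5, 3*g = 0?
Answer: -11445182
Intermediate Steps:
X = 4 (X = -2 + 6 = 4)
g = 0 (g = (1/3)*0 = 0)
v = 1 (v = 0 + 1 = 1)
C(P, Z) = 1 (C(P, Z) = 1**2 = 1)
z(G) = 14 (z(G) = 4 + (1 + 9) = 4 + 10 = 14)
(z(58) + 2517)*(C(43, 64) - 4523) = (14 + 2517)*(1 - 4523) = 2531*(-4522) = -11445182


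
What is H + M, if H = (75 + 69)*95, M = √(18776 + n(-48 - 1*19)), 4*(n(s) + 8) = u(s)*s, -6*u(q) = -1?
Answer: 13680 + √2702190/12 ≈ 13817.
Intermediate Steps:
u(q) = ⅙ (u(q) = -⅙*(-1) = ⅙)
n(s) = -8 + s/24 (n(s) = -8 + (s/6)/4 = -8 + s/24)
M = √2702190/12 (M = √(18776 + (-8 + (-48 - 1*19)/24)) = √(18776 + (-8 + (-48 - 19)/24)) = √(18776 + (-8 + (1/24)*(-67))) = √(18776 + (-8 - 67/24)) = √(18776 - 259/24) = √(450365/24) = √2702190/12 ≈ 136.99)
H = 13680 (H = 144*95 = 13680)
H + M = 13680 + √2702190/12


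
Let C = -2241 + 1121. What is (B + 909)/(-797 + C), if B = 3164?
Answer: -4073/1917 ≈ -2.1247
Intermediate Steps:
C = -1120
(B + 909)/(-797 + C) = (3164 + 909)/(-797 - 1120) = 4073/(-1917) = 4073*(-1/1917) = -4073/1917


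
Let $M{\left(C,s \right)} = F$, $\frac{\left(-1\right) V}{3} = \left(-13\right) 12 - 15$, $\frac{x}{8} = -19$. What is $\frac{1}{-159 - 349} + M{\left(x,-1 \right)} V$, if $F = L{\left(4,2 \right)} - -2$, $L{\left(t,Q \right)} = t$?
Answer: $\frac{1563623}{508} \approx 3078.0$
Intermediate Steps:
$x = -152$ ($x = 8 \left(-19\right) = -152$)
$V = 513$ ($V = - 3 \left(\left(-13\right) 12 - 15\right) = - 3 \left(-156 - 15\right) = \left(-3\right) \left(-171\right) = 513$)
$F = 6$ ($F = 4 - -2 = 4 + 2 = 6$)
$M{\left(C,s \right)} = 6$
$\frac{1}{-159 - 349} + M{\left(x,-1 \right)} V = \frac{1}{-159 - 349} + 6 \cdot 513 = \frac{1}{-508} + 3078 = - \frac{1}{508} + 3078 = \frac{1563623}{508}$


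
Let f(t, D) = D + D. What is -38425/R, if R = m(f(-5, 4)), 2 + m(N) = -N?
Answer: 7685/2 ≈ 3842.5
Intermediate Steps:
f(t, D) = 2*D
m(N) = -2 - N
R = -10 (R = -2 - 2*4 = -2 - 1*8 = -2 - 8 = -10)
-38425/R = -38425/(-10) = -38425*(-⅒) = 7685/2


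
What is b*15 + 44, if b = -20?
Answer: -256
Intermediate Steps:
b*15 + 44 = -20*15 + 44 = -300 + 44 = -256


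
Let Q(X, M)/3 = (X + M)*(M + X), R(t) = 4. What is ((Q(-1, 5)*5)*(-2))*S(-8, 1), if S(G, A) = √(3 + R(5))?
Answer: -480*√7 ≈ -1270.0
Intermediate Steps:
Q(X, M) = 3*(M + X)² (Q(X, M) = 3*((X + M)*(M + X)) = 3*((M + X)*(M + X)) = 3*(M + X)²)
S(G, A) = √7 (S(G, A) = √(3 + 4) = √7)
((Q(-1, 5)*5)*(-2))*S(-8, 1) = (((3*(5 - 1)²)*5)*(-2))*√7 = (((3*4²)*5)*(-2))*√7 = (((3*16)*5)*(-2))*√7 = ((48*5)*(-2))*√7 = (240*(-2))*√7 = -480*√7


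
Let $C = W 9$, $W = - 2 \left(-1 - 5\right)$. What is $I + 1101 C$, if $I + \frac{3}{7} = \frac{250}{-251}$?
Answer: $\frac{208918853}{1757} \approx 1.1891 \cdot 10^{5}$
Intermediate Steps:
$W = 12$ ($W = \left(-2\right) \left(-6\right) = 12$)
$C = 108$ ($C = 12 \cdot 9 = 108$)
$I = - \frac{2503}{1757}$ ($I = - \frac{3}{7} + \frac{250}{-251} = - \frac{3}{7} + 250 \left(- \frac{1}{251}\right) = - \frac{3}{7} - \frac{250}{251} = - \frac{2503}{1757} \approx -1.4246$)
$I + 1101 C = - \frac{2503}{1757} + 1101 \cdot 108 = - \frac{2503}{1757} + 118908 = \frac{208918853}{1757}$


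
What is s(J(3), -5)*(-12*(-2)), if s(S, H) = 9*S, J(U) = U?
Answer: 648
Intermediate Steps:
s(J(3), -5)*(-12*(-2)) = (9*3)*(-12*(-2)) = 27*24 = 648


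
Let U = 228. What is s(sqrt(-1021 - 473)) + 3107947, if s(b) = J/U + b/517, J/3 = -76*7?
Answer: 3107940 + 3*I*sqrt(166)/517 ≈ 3.1079e+6 + 0.074763*I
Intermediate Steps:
J = -1596 (J = 3*(-76*7) = 3*(-532) = -1596)
s(b) = -7 + b/517 (s(b) = -1596/228 + b/517 = -1596*1/228 + b*(1/517) = -7 + b/517)
s(sqrt(-1021 - 473)) + 3107947 = (-7 + sqrt(-1021 - 473)/517) + 3107947 = (-7 + sqrt(-1494)/517) + 3107947 = (-7 + (3*I*sqrt(166))/517) + 3107947 = (-7 + 3*I*sqrt(166)/517) + 3107947 = 3107940 + 3*I*sqrt(166)/517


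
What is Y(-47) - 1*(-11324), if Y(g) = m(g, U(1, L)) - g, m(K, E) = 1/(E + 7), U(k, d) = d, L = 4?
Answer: 125082/11 ≈ 11371.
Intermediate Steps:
m(K, E) = 1/(7 + E)
Y(g) = 1/11 - g (Y(g) = 1/(7 + 4) - g = 1/11 - g)
Y(-47) - 1*(-11324) = (1/11 - 1*(-47)) - 1*(-11324) = (1/11 + 47) + 11324 = 518/11 + 11324 = 125082/11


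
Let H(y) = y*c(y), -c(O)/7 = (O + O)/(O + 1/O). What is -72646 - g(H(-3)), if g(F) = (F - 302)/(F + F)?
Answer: -27458867/378 ≈ -72643.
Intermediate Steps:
c(O) = -14*O/(O + 1/O) (c(O) = -7*(O + O)/(O + 1/O) = -7*2*O/(O + 1/O) = -14*O/(O + 1/O))
H(y) = -14*y³/(1 + y²) (H(y) = y*(-14*y²/(1 + y²)) = -14*y³/(1 + y²))
g(F) = (-302 + F)/(2*F) (g(F) = (-302 + F)/((2*F)) = (-302 + F)*(1/(2*F)) = (-302 + F)/(2*F))
-72646 - g(H(-3)) = -72646 - (-302 - 14*(-3)³/(1 + (-3)²))/(2*((-14*(-3)³/(1 + (-3)²)))) = -72646 - (-302 - 14*(-27)/(1 + 9))/(2*((-14*(-27)/(1 + 9)))) = -72646 - (-302 - 14*(-27)/10)/(2*((-14*(-27)/10))) = -72646 - (-302 - 14*(-27)*⅒)/(2*((-14*(-27)*⅒))) = -72646 - (-302 + 189/5)/(2*189/5) = -72646 - 5*(-1321)/(2*189*5) = -72646 - 1*(-1321/378) = -72646 + 1321/378 = -27458867/378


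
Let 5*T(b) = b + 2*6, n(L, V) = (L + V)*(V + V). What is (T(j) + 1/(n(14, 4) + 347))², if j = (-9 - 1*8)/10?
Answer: 2562688129/602702500 ≈ 4.2520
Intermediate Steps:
j = -17/10 (j = (-9 - 8)*(⅒) = -17*⅒ = -17/10 ≈ -1.7000)
n(L, V) = 2*V*(L + V) (n(L, V) = (L + V)*(2*V) = 2*V*(L + V))
T(b) = 12/5 + b/5 (T(b) = (b + 2*6)/5 = (b + 12)/5 = (12 + b)/5 = 12/5 + b/5)
(T(j) + 1/(n(14, 4) + 347))² = ((12/5 + (⅕)*(-17/10)) + 1/(2*4*(14 + 4) + 347))² = ((12/5 - 17/50) + 1/(2*4*18 + 347))² = (103/50 + 1/(144 + 347))² = (103/50 + 1/491)² = (50623/24550)² = 2562688129/602702500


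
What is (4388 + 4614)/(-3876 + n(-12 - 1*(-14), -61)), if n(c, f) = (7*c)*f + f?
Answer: -9002/4791 ≈ -1.8789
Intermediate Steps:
n(c, f) = f + 7*c*f (n(c, f) = 7*c*f + f = f + 7*c*f)
(4388 + 4614)/(-3876 + n(-12 - 1*(-14), -61)) = (4388 + 4614)/(-3876 - 61*(1 + 7*(-12 - 1*(-14)))) = 9002/(-3876 - 61*(1 + 7*(-12 + 14))) = 9002/(-3876 - 61*(1 + 7*2)) = 9002/(-3876 - 61*(1 + 14)) = 9002/(-3876 - 61*15) = 9002/(-3876 - 915) = 9002/(-4791) = 9002*(-1/4791) = -9002/4791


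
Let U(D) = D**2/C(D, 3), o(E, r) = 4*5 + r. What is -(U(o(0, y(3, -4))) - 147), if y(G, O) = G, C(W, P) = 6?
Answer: 353/6 ≈ 58.833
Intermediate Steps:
o(E, r) = 20 + r
U(D) = D**2/6
-(U(o(0, y(3, -4))) - 147) = -((20 + 3)**2/6 - 147) = -((1/6)*23**2 - 147) = -((1/6)*529 - 147) = -(529/6 - 147) = -1*(-353/6) = 353/6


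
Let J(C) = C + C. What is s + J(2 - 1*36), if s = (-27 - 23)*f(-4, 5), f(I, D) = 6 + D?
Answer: -618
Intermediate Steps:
J(C) = 2*C
s = -550 (s = (-27 - 23)*(6 + 5) = -50*11 = -550)
s + J(2 - 1*36) = -550 + 2*(2 - 1*36) = -550 + 2*(2 - 36) = -550 + 2*(-34) = -550 - 68 = -618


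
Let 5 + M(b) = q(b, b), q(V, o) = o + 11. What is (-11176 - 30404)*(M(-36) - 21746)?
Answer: 905446080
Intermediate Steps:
q(V, o) = 11 + o
M(b) = 6 + b (M(b) = -5 + (11 + b) = 6 + b)
(-11176 - 30404)*(M(-36) - 21746) = (-11176 - 30404)*((6 - 36) - 21746) = -41580*(-30 - 21746) = -41580*(-21776) = 905446080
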